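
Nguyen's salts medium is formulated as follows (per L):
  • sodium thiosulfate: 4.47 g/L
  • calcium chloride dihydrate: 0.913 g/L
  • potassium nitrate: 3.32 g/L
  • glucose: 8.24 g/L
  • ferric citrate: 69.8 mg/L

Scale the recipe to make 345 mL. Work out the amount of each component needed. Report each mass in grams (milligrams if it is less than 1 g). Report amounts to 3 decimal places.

Scale factor relative to 1 L: 0.345.
sodium thiosulfate: 4.47 g/L × 0.345 L = 1.542 g
calcium chloride dihydrate: 0.913 g/L × 0.345 L = 0.314985 g = 314.985 mg
potassium nitrate: 3.32 g/L × 0.345 L = 1.145 g
glucose: 8.24 g/L × 0.345 L = 2.843 g
ferric citrate: 69.8 mg/L × 0.345 L = 24.081 mg

sodium thiosulfate 1.542 g; calcium chloride dihydrate 314.985 mg; potassium nitrate 1.145 g; glucose 2.843 g; ferric citrate 24.081 mg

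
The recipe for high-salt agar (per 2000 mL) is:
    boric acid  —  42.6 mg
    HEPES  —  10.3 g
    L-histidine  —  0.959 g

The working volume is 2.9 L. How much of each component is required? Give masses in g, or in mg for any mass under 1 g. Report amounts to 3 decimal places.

boric acid 61.770 mg; HEPES 14.935 g; L-histidine 1.391 g

Ratio of target to recipe volume: 2900 / 2000 = 1.45.
boric acid: 42.6 mg × (2900 mL / 2000 mL) = 61.770 mg
HEPES: 10.3 g × (2900 mL / 2000 mL) = 14.935 g
L-histidine: 0.959 g × (2900 mL / 2000 mL) = 1.391 g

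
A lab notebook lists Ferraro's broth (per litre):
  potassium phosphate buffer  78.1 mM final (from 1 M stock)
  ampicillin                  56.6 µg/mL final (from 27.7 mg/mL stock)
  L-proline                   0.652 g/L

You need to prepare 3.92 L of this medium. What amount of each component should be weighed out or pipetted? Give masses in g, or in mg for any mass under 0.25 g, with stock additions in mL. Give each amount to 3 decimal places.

potassium phosphate buffer 306.152 mL; ampicillin 8.010 mL; L-proline 2.556 g

Scale factor relative to 1 L: 3.92.
potassium phosphate buffer: dilute stock: 78.1 mM × 3920 mL ÷ 1000 mM = 306.152 mL
ampicillin: dilute stock: 56.6 µg/mL × 3920 mL ÷ 27700 µg/mL = 8.010 mL
L-proline: 0.652 g/L × 3.92 L = 2.556 g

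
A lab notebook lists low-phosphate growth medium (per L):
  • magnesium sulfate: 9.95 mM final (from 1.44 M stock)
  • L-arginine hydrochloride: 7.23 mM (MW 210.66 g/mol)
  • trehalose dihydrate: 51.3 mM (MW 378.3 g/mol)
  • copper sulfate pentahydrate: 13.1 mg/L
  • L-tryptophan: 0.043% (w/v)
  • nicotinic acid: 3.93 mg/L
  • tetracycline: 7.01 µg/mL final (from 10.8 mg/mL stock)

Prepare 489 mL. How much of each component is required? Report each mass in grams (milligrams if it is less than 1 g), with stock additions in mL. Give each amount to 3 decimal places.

Scale factor relative to 1 L: 0.489.
magnesium sulfate: V = C2·V2/C1 = 9.95 mM × 489 mL ÷ 1440 mM = 3.379 mL
L-arginine hydrochloride: 7.23 mmol/L × 210.66 mg/mmol × 0.489 L = 744.782 mg
trehalose dihydrate: 51.3 mmol/L × 378.3 g/mol × 0.489 L ÷ 1000 = 9.490 g
copper sulfate pentahydrate: 13.1 mg/L × 0.489 L = 6.406 mg
L-tryptophan: 0.043% w/v = 0.43 g/L → 0.43 × 0.489 L = 0.21027 g = 210.270 mg
nicotinic acid: 3.93 mg/L × 0.489 L = 1.922 mg
tetracycline: dilute stock: 7.01 µg/mL × 489 mL ÷ 10800 µg/mL = 0.317 mL

magnesium sulfate 3.379 mL; L-arginine hydrochloride 744.782 mg; trehalose dihydrate 9.490 g; copper sulfate pentahydrate 6.406 mg; L-tryptophan 210.270 mg; nicotinic acid 1.922 mg; tetracycline 0.317 mL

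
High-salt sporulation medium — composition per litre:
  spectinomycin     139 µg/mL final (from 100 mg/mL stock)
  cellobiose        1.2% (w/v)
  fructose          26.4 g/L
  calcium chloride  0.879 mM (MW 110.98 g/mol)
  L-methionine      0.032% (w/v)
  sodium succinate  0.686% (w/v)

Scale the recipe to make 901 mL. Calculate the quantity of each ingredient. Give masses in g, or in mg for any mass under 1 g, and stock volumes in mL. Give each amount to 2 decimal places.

Scale factor relative to 1 L: 0.901.
spectinomycin: C1V1 = C2V2 → 139 µg/mL × 901 mL ÷ 100000 µg/mL = 1.25 mL
cellobiose: 1.2% w/v = 12 g/L → 12 × 0.901 L = 10.81 g
fructose: 26.4 g/L × 0.901 L = 23.79 g
calcium chloride: 0.879 mmol/L × 110.98 mg/mmol × 0.901 L = 87.89 mg
L-methionine: 0.032% w/v = 0.32 g/L → 0.32 × 0.901 L = 0.28832 g = 288.32 mg
sodium succinate: 0.686% w/v = 6.86 g/L → 6.86 × 0.901 L = 6.18 g

spectinomycin 1.25 mL; cellobiose 10.81 g; fructose 23.79 g; calcium chloride 87.89 mg; L-methionine 288.32 mg; sodium succinate 6.18 g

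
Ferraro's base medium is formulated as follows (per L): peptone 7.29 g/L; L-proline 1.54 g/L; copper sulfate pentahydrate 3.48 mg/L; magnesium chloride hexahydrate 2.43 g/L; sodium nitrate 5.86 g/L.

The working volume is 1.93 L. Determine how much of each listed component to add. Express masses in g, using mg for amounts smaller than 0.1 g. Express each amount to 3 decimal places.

peptone 14.070 g; L-proline 2.972 g; copper sulfate pentahydrate 6.716 mg; magnesium chloride hexahydrate 4.690 g; sodium nitrate 11.310 g

Working volume: 1.93 L.
peptone: 7.29 g/L × 1.93 L = 14.070 g
L-proline: 1.54 g/L × 1.93 L = 2.972 g
copper sulfate pentahydrate: 3.48 mg/L × 1.93 L = 6.716 mg
magnesium chloride hexahydrate: 2.43 g/L × 1.93 L = 4.690 g
sodium nitrate: 5.86 g/L × 1.93 L = 11.310 g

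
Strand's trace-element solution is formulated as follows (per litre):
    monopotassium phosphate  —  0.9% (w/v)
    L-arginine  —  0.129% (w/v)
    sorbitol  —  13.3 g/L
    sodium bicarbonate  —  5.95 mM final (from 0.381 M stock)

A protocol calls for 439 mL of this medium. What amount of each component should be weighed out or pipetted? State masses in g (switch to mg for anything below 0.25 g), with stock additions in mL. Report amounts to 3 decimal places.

Target volume = 439 mL = 0.439 L.
monopotassium phosphate: 0.9 g per 100 mL × 439 mL ÷ 100 = 3.951 g
L-arginine: 0.129% w/v = 1.29 g/L → 1.29 × 0.439 L = 0.566 g
sorbitol: 13.3 g/L × 0.439 L = 5.839 g
sodium bicarbonate: C1V1 = C2V2 → 5.95 mM × 439 mL ÷ 381 mM = 6.856 mL

monopotassium phosphate 3.951 g; L-arginine 0.566 g; sorbitol 5.839 g; sodium bicarbonate 6.856 mL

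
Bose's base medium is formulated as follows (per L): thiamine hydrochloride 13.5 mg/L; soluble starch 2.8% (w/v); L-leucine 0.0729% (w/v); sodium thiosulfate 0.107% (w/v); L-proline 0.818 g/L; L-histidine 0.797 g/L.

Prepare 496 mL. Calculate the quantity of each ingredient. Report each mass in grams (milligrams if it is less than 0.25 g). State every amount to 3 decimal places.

Working volume: 496 mL = 0.496 L.
thiamine hydrochloride: 13.5 mg/L × 0.496 L = 6.696 mg
soluble starch: 2.8 g per 100 mL × 496 mL ÷ 100 = 13.888 g
L-leucine: 0.0729 g per 100 mL × 496 mL ÷ 100 = 0.362 g
sodium thiosulfate: 0.107 g per 100 mL × 496 mL ÷ 100 = 0.531 g
L-proline: 0.818 g/L × 0.496 L = 0.406 g
L-histidine: 0.797 g/L × 0.496 L = 0.395 g

thiamine hydrochloride 6.696 mg; soluble starch 13.888 g; L-leucine 0.362 g; sodium thiosulfate 0.531 g; L-proline 0.406 g; L-histidine 0.395 g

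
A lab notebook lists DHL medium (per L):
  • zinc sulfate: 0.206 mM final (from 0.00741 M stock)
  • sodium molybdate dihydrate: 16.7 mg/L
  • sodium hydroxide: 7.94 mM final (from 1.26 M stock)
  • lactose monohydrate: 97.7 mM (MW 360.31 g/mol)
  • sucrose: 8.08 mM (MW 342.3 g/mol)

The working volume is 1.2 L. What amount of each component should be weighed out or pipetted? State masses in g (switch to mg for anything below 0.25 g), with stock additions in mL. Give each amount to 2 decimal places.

zinc sulfate 33.36 mL; sodium molybdate dihydrate 20.04 mg; sodium hydroxide 7.56 mL; lactose monohydrate 42.24 g; sucrose 3.32 g

Working volume: 1.2 L.
zinc sulfate: V = C2·V2/C1 = 0.206 mM × 1200 mL ÷ 7.41 mM = 33.36 mL
sodium molybdate dihydrate: 16.7 mg/L × 1.2 L = 20.04 mg
sodium hydroxide: dilute stock: 7.94 mM × 1200 mL ÷ 1260 mM = 7.56 mL
lactose monohydrate: 97.7 mmol/L × 360.31 g/mol × 1.2 L ÷ 1000 = 42.24 g
sucrose: 8.08 mmol/L × 342.3 g/mol × 1.2 L ÷ 1000 = 3.32 g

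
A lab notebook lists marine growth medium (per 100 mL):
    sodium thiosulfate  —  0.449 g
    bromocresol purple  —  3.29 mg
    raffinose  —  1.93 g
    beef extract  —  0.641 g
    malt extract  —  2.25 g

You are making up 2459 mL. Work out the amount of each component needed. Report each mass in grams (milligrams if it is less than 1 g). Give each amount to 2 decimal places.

sodium thiosulfate 11.04 g; bromocresol purple 80.90 mg; raffinose 47.46 g; beef extract 15.76 g; malt extract 55.33 g

Scale factor = 2459 mL / 100 mL = 24.59.
sodium thiosulfate: 0.449 g × (2459 mL / 100 mL) = 11.04 g
bromocresol purple: 3.29 mg × (2459 mL / 100 mL) = 80.90 mg
raffinose: 1.93 g × (2459 mL / 100 mL) = 47.46 g
beef extract: 0.641 g × (2459 mL / 100 mL) = 15.76 g
malt extract: 2.25 g × (2459 mL / 100 mL) = 55.33 g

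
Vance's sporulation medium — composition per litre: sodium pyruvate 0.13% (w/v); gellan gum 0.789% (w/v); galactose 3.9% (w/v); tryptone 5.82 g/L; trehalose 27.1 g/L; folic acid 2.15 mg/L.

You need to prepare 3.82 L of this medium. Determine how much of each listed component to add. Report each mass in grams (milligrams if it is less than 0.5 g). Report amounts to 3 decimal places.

Scale factor relative to 1 L: 3.82.
sodium pyruvate: 0.13 g per 100 mL × 3820 mL ÷ 100 = 4.966 g
gellan gum: 0.789 g per 100 mL × 3820 mL ÷ 100 = 30.140 g
galactose: 3.9 g per 100 mL × 3820 mL ÷ 100 = 148.980 g
tryptone: 5.82 g/L × 3.82 L = 22.232 g
trehalose: 27.1 g/L × 3.82 L = 103.522 g
folic acid: 2.15 mg/L × 3.82 L = 8.213 mg

sodium pyruvate 4.966 g; gellan gum 30.140 g; galactose 148.980 g; tryptone 22.232 g; trehalose 103.522 g; folic acid 8.213 mg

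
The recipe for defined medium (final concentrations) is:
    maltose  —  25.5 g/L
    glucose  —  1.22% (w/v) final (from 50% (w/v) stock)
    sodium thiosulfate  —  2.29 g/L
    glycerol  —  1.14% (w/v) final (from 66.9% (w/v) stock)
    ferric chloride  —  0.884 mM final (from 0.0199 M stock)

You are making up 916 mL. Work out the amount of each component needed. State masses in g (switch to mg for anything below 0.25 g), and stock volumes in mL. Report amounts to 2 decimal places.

maltose 23.36 g; glucose 22.35 mL; sodium thiosulfate 2.10 g; glycerol 15.61 mL; ferric chloride 40.69 mL

Working volume: 916 mL = 0.916 L.
maltose: 25.5 g/L × 0.916 L = 23.36 g
glucose: C1V1 = C2V2 → 1.22% ÷ 50% × 916 mL = 22.35 mL
sodium thiosulfate: 2.29 g/L × 0.916 L = 2.10 g
glycerol: C1V1 = C2V2 → 1.14% ÷ 66.9% × 916 mL = 15.61 mL
ferric chloride: C1V1 = C2V2 → 0.884 mM × 916 mL ÷ 19.9 mM = 40.69 mL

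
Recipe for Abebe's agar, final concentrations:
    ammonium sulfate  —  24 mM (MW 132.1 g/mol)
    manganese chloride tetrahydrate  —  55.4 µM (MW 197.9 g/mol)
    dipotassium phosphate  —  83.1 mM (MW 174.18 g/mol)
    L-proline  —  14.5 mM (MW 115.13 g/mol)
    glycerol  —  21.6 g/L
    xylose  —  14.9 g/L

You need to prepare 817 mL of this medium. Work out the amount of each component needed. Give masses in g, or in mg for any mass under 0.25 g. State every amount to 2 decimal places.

Target volume = 817 mL = 0.817 L.
ammonium sulfate: 24 mmol/L × 132.1 g/mol × 0.817 L ÷ 1000 = 2.59 g
manganese chloride tetrahydrate: 55.4 µmol/L × 197.9 g/mol × 0.817 L ÷ 1000 = 8.96 mg
dipotassium phosphate: 83.1 mmol/L × 174.18 g/mol × 0.817 L ÷ 1000 = 11.83 g
L-proline: 14.5 mmol/L × 115.13 g/mol × 0.817 L ÷ 1000 = 1.36 g
glycerol: 21.6 g/L × 0.817 L = 17.65 g
xylose: 14.9 g/L × 0.817 L = 12.17 g

ammonium sulfate 2.59 g; manganese chloride tetrahydrate 8.96 mg; dipotassium phosphate 11.83 g; L-proline 1.36 g; glycerol 17.65 g; xylose 12.17 g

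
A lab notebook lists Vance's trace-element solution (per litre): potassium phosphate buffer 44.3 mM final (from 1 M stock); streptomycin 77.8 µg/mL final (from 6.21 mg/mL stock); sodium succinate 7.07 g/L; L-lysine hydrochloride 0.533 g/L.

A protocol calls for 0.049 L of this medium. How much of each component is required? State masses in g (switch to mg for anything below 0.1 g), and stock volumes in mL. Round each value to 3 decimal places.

potassium phosphate buffer 2.171 mL; streptomycin 0.614 mL; sodium succinate 0.346 g; L-lysine hydrochloride 26.117 mg

Scale factor relative to 1 L: 0.049.
potassium phosphate buffer: V = C2·V2/C1 = 44.3 mM × 49 mL ÷ 1000 mM = 2.171 mL
streptomycin: V = C2·V2/C1 = 77.8 µg/mL × 49 mL ÷ 6210 µg/mL = 0.614 mL
sodium succinate: 7.07 g/L × 0.049 L = 0.346 g
L-lysine hydrochloride: 0.533 g/L × 0.049 L = 0.026117 g = 26.117 mg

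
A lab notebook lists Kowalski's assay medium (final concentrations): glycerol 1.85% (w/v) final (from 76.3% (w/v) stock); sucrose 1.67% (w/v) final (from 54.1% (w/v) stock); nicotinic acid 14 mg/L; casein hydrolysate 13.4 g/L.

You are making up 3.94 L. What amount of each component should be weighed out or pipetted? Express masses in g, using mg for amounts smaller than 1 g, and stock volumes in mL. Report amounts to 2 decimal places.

glycerol 95.53 mL; sucrose 121.62 mL; nicotinic acid 55.16 mg; casein hydrolysate 52.80 g

Scale factor relative to 1 L: 3.94.
glycerol: dilute stock: 1.85% ÷ 76.3% × 3940 mL = 95.53 mL
sucrose: dilute stock: 1.67% ÷ 54.1% × 3940 mL = 121.62 mL
nicotinic acid: 14 mg/L × 3.94 L = 55.16 mg
casein hydrolysate: 13.4 g/L × 3.94 L = 52.80 g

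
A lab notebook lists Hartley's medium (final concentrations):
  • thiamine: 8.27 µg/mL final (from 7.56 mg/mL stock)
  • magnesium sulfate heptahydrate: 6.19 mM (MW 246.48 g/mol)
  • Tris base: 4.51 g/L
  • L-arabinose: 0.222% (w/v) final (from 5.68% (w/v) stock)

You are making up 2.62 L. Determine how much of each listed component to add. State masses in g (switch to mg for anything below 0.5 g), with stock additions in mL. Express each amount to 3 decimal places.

thiamine 2.866 mL; magnesium sulfate heptahydrate 3.997 g; Tris base 11.816 g; L-arabinose 102.401 mL

Scale factor relative to 1 L: 2.62.
thiamine: dilute stock: 8.27 µg/mL × 2620 mL ÷ 7560 µg/mL = 2.866 mL
magnesium sulfate heptahydrate: 6.19 mmol/L × 246.48 g/mol × 2.62 L ÷ 1000 = 3.997 g
Tris base: 4.51 g/L × 2.62 L = 11.816 g
L-arabinose: C1V1 = C2V2 → 0.222% ÷ 5.68% × 2620 mL = 102.401 mL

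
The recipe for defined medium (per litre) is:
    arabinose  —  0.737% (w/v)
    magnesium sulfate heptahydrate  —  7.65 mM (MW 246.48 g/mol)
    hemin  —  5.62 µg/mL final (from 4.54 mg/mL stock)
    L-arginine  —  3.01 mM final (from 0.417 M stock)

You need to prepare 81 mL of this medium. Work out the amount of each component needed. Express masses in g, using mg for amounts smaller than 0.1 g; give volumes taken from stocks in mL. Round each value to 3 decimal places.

arabinose 0.597 g; magnesium sulfate heptahydrate 0.153 g; hemin 0.100 mL; L-arginine 0.585 mL

Scale factor relative to 1 L: 0.081.
arabinose: 0.737% w/v = 7.37 g/L → 7.37 × 0.081 L = 0.597 g
magnesium sulfate heptahydrate: 7.65 mmol/L × 246.48 g/mol × 0.081 L ÷ 1000 = 0.153 g
hemin: dilute stock: 5.62 µg/mL × 81 mL ÷ 4540 µg/mL = 0.100 mL
L-arginine: C1V1 = C2V2 → 3.01 mM × 81 mL ÷ 417 mM = 0.585 mL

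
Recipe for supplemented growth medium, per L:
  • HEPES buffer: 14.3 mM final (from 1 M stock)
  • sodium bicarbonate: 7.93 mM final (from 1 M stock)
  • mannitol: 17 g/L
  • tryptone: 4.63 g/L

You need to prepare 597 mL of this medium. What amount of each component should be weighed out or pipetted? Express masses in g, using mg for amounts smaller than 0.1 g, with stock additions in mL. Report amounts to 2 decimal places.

HEPES buffer 8.54 mL; sodium bicarbonate 4.73 mL; mannitol 10.15 g; tryptone 2.76 g

Target volume = 597 mL = 0.597 L.
HEPES buffer: V = C2·V2/C1 = 14.3 mM × 597 mL ÷ 1000 mM = 8.54 mL
sodium bicarbonate: C1V1 = C2V2 → 7.93 mM × 597 mL ÷ 1000 mM = 4.73 mL
mannitol: 17 g/L × 0.597 L = 10.15 g
tryptone: 4.63 g/L × 0.597 L = 2.76 g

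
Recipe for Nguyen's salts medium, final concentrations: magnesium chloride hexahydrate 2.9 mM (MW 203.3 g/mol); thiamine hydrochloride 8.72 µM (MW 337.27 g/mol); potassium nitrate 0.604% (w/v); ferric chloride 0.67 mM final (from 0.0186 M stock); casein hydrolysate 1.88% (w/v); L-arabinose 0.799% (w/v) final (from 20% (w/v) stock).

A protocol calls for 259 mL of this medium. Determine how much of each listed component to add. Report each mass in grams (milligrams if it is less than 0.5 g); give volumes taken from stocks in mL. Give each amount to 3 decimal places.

Working volume: 259 mL = 0.259 L.
magnesium chloride hexahydrate: 2.9 mmol/L × 203.3 mg/mmol × 0.259 L = 152.699 mg
thiamine hydrochloride: 8.72 µmol/L × 337.27 g/mol × 0.259 L ÷ 1000 = 0.762 mg
potassium nitrate: 0.604 g per 100 mL × 259 mL ÷ 100 = 1.564 g
ferric chloride: dilute stock: 0.67 mM × 259 mL ÷ 18.6 mM = 9.330 mL
casein hydrolysate: 1.88 g per 100 mL × 259 mL ÷ 100 = 4.869 g
L-arabinose: C1V1 = C2V2 → 0.799% ÷ 20% × 259 mL = 10.347 mL

magnesium chloride hexahydrate 152.699 mg; thiamine hydrochloride 0.762 mg; potassium nitrate 1.564 g; ferric chloride 9.330 mL; casein hydrolysate 4.869 g; L-arabinose 10.347 mL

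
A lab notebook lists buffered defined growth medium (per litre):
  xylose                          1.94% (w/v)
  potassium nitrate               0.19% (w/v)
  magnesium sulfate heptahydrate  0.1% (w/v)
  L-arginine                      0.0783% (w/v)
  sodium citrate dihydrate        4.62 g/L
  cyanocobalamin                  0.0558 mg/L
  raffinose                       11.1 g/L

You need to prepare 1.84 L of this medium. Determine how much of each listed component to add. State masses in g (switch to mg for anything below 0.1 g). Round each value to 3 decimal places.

Scale factor relative to 1 L: 1.84.
xylose: 1.94% w/v = 19.4 g/L → 19.4 × 1.84 L = 35.696 g
potassium nitrate: 0.19% w/v = 1.9 g/L → 1.9 × 1.84 L = 3.496 g
magnesium sulfate heptahydrate: 0.1 g per 100 mL × 1840 mL ÷ 100 = 1.840 g
L-arginine: 0.0783 g per 100 mL × 1840 mL ÷ 100 = 1.441 g
sodium citrate dihydrate: 4.62 g/L × 1.84 L = 8.501 g
cyanocobalamin: 0.0558 mg/L × 1.84 L = 0.103 mg
raffinose: 11.1 g/L × 1.84 L = 20.424 g

xylose 35.696 g; potassium nitrate 3.496 g; magnesium sulfate heptahydrate 1.840 g; L-arginine 1.441 g; sodium citrate dihydrate 8.501 g; cyanocobalamin 0.103 mg; raffinose 20.424 g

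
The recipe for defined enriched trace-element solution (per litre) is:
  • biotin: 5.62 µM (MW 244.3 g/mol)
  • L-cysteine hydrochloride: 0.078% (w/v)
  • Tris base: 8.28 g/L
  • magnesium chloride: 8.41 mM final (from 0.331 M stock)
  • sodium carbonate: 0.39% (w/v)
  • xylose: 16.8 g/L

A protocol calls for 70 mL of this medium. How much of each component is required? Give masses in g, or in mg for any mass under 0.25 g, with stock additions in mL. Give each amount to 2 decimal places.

biotin 0.10 mg; L-cysteine hydrochloride 54.60 mg; Tris base 0.58 g; magnesium chloride 1.78 mL; sodium carbonate 0.27 g; xylose 1.18 g

Target volume = 70 mL = 0.07 L.
biotin: 5.62 µmol/L × 244.3 g/mol × 0.07 L ÷ 1000 = 0.10 mg
L-cysteine hydrochloride: 0.078% w/v = 0.78 g/L → 0.78 × 0.07 L = 0.0546 g = 54.60 mg
Tris base: 8.28 g/L × 0.07 L = 0.58 g
magnesium chloride: dilute stock: 8.41 mM × 70 mL ÷ 331 mM = 1.78 mL
sodium carbonate: 0.39% w/v = 3.9 g/L → 3.9 × 0.07 L = 0.27 g
xylose: 16.8 g/L × 0.07 L = 1.18 g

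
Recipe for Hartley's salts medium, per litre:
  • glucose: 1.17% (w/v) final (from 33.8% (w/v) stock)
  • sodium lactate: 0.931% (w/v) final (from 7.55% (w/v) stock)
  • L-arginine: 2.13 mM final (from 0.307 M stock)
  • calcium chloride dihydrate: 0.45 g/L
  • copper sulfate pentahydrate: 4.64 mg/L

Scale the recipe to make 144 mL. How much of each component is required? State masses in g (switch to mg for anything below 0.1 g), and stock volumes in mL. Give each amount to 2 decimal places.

glucose 4.98 mL; sodium lactate 17.76 mL; L-arginine 1.00 mL; calcium chloride dihydrate 64.80 mg; copper sulfate pentahydrate 0.67 mg

Target volume = 144 mL = 0.144 L.
glucose: dilute stock: 1.17% ÷ 33.8% × 144 mL = 4.98 mL
sodium lactate: V = C2·V2/C1 = 0.931% ÷ 7.55% × 144 mL = 17.76 mL
L-arginine: dilute stock: 2.13 mM × 144 mL ÷ 307 mM = 1.00 mL
calcium chloride dihydrate: 0.45 g/L × 0.144 L = 0.0648 g = 64.80 mg
copper sulfate pentahydrate: 4.64 mg/L × 0.144 L = 0.67 mg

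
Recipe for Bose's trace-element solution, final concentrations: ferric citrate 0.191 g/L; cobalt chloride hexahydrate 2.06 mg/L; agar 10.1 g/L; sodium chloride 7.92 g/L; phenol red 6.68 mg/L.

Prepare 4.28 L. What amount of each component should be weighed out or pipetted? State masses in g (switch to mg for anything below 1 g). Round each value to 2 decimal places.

ferric citrate 817.48 mg; cobalt chloride hexahydrate 8.82 mg; agar 43.23 g; sodium chloride 33.90 g; phenol red 28.59 mg

Scale factor relative to 1 L: 4.28.
ferric citrate: 0.191 g/L × 4.28 L = 0.81748 g = 817.48 mg
cobalt chloride hexahydrate: 2.06 mg/L × 4.28 L = 8.82 mg
agar: 10.1 g/L × 4.28 L = 43.23 g
sodium chloride: 7.92 g/L × 4.28 L = 33.90 g
phenol red: 6.68 mg/L × 4.28 L = 28.59 mg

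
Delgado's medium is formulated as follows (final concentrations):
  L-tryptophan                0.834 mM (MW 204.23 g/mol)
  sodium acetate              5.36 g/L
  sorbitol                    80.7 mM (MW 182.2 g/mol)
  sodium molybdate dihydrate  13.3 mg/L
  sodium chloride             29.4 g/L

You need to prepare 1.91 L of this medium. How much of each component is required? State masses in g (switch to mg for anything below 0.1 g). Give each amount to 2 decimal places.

Scale factor relative to 1 L: 1.91.
L-tryptophan: 0.834 mmol/L × 204.23 g/mol × 1.91 L ÷ 1000 = 0.33 g
sodium acetate: 5.36 g/L × 1.91 L = 10.24 g
sorbitol: 80.7 mmol/L × 182.2 g/mol × 1.91 L ÷ 1000 = 28.08 g
sodium molybdate dihydrate: 13.3 mg/L × 1.91 L = 25.40 mg
sodium chloride: 29.4 g/L × 1.91 L = 56.15 g

L-tryptophan 0.33 g; sodium acetate 10.24 g; sorbitol 28.08 g; sodium molybdate dihydrate 25.40 mg; sodium chloride 56.15 g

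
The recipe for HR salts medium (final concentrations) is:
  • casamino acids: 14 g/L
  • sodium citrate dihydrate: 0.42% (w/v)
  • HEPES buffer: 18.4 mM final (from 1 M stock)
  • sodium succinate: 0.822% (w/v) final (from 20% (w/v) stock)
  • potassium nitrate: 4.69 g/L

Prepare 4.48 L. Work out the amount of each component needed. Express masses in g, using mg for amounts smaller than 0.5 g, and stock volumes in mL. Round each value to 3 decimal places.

Working volume: 4.48 L.
casamino acids: 14 g/L × 4.48 L = 62.720 g
sodium citrate dihydrate: 0.42% w/v = 4.2 g/L → 4.2 × 4.48 L = 18.816 g
HEPES buffer: dilute stock: 18.4 mM × 4480 mL ÷ 1000 mM = 82.432 mL
sodium succinate: V = C2·V2/C1 = 0.822% ÷ 20% × 4480 mL = 184.128 mL
potassium nitrate: 4.69 g/L × 4.48 L = 21.011 g

casamino acids 62.720 g; sodium citrate dihydrate 18.816 g; HEPES buffer 82.432 mL; sodium succinate 184.128 mL; potassium nitrate 21.011 g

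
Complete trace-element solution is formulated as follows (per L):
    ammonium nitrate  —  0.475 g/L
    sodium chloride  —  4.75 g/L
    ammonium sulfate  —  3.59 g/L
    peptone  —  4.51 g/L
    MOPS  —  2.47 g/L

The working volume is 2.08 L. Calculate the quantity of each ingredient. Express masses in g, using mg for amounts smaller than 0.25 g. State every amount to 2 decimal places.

Working volume: 2.08 L.
ammonium nitrate: 0.475 g/L × 2.08 L = 0.99 g
sodium chloride: 4.75 g/L × 2.08 L = 9.88 g
ammonium sulfate: 3.59 g/L × 2.08 L = 7.47 g
peptone: 4.51 g/L × 2.08 L = 9.38 g
MOPS: 2.47 g/L × 2.08 L = 5.14 g

ammonium nitrate 0.99 g; sodium chloride 9.88 g; ammonium sulfate 7.47 g; peptone 9.38 g; MOPS 5.14 g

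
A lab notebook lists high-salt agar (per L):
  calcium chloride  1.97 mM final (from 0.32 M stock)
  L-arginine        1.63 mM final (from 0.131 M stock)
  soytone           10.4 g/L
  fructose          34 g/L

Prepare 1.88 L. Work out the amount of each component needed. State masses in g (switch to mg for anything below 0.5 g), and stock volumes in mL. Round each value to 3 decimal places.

calcium chloride 11.574 mL; L-arginine 23.392 mL; soytone 19.552 g; fructose 63.920 g

Scale factor relative to 1 L: 1.88.
calcium chloride: C1V1 = C2V2 → 1.97 mM × 1880 mL ÷ 320 mM = 11.574 mL
L-arginine: C1V1 = C2V2 → 1.63 mM × 1880 mL ÷ 131 mM = 23.392 mL
soytone: 10.4 g/L × 1.88 L = 19.552 g
fructose: 34 g/L × 1.88 L = 63.920 g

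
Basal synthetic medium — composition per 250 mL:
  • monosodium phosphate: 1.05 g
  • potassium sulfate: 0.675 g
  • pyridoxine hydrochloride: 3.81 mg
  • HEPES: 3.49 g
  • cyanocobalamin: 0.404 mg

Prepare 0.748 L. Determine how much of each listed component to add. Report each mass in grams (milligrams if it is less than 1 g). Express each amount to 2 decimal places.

Ratio of target to recipe volume: 748 / 250 = 2.992.
monosodium phosphate: 1.05 g × (748 mL / 250 mL) = 3.14 g
potassium sulfate: 0.675 g × (748 mL / 250 mL) = 2.02 g
pyridoxine hydrochloride: 3.81 mg × (748 mL / 250 mL) = 11.40 mg
HEPES: 3.49 g × (748 mL / 250 mL) = 10.44 g
cyanocobalamin: 0.404 mg × (748 mL / 250 mL) = 1.21 mg

monosodium phosphate 3.14 g; potassium sulfate 2.02 g; pyridoxine hydrochloride 11.40 mg; HEPES 10.44 g; cyanocobalamin 1.21 mg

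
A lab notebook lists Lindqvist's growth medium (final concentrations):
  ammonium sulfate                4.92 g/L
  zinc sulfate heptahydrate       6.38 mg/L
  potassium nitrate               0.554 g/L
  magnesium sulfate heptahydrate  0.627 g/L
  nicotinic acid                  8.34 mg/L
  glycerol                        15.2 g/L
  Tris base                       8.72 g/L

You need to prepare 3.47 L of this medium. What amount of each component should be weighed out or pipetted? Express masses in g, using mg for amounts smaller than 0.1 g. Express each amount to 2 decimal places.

ammonium sulfate 17.07 g; zinc sulfate heptahydrate 22.14 mg; potassium nitrate 1.92 g; magnesium sulfate heptahydrate 2.18 g; nicotinic acid 28.94 mg; glycerol 52.74 g; Tris base 30.26 g

Working volume: 3.47 L.
ammonium sulfate: 4.92 g/L × 3.47 L = 17.07 g
zinc sulfate heptahydrate: 6.38 mg/L × 3.47 L = 22.14 mg
potassium nitrate: 0.554 g/L × 3.47 L = 1.92 g
magnesium sulfate heptahydrate: 0.627 g/L × 3.47 L = 2.18 g
nicotinic acid: 8.34 mg/L × 3.47 L = 28.94 mg
glycerol: 15.2 g/L × 3.47 L = 52.74 g
Tris base: 8.72 g/L × 3.47 L = 30.26 g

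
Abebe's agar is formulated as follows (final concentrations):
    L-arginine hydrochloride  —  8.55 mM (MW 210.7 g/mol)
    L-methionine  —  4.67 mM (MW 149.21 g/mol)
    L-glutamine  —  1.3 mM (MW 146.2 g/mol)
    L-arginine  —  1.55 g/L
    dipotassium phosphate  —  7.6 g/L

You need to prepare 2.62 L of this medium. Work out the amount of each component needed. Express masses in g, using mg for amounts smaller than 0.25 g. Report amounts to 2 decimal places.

Working volume: 2.62 L.
L-arginine hydrochloride: 8.55 mmol/L × 210.7 g/mol × 2.62 L ÷ 1000 = 4.72 g
L-methionine: 4.67 mmol/L × 149.21 g/mol × 2.62 L ÷ 1000 = 1.83 g
L-glutamine: 1.3 mmol/L × 146.2 g/mol × 2.62 L ÷ 1000 = 0.50 g
L-arginine: 1.55 g/L × 2.62 L = 4.06 g
dipotassium phosphate: 7.6 g/L × 2.62 L = 19.91 g

L-arginine hydrochloride 4.72 g; L-methionine 1.83 g; L-glutamine 0.50 g; L-arginine 4.06 g; dipotassium phosphate 19.91 g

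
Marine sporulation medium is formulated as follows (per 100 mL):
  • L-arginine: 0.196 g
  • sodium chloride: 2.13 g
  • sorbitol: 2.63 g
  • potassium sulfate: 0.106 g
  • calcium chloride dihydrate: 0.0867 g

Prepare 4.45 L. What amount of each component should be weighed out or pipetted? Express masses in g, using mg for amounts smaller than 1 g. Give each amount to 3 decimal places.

Ratio of target to recipe volume: 4450 / 100 = 44.5.
L-arginine: 0.196 g × (4450 mL / 100 mL) = 8.722 g
sodium chloride: 2.13 g × (4450 mL / 100 mL) = 94.785 g
sorbitol: 2.63 g × (4450 mL / 100 mL) = 117.035 g
potassium sulfate: 0.106 g × (4450 mL / 100 mL) = 4.717 g
calcium chloride dihydrate: 0.0867 g × (4450 mL / 100 mL) = 3.858 g

L-arginine 8.722 g; sodium chloride 94.785 g; sorbitol 117.035 g; potassium sulfate 4.717 g; calcium chloride dihydrate 3.858 g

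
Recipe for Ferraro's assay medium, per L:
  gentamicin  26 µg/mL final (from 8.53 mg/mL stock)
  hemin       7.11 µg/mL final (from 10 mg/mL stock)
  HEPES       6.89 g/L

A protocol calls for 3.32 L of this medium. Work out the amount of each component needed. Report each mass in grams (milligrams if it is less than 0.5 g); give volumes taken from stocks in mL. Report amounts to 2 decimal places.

gentamicin 10.12 mL; hemin 2.36 mL; HEPES 22.87 g

Scale factor relative to 1 L: 3.32.
gentamicin: V = C2·V2/C1 = 26 µg/mL × 3320 mL ÷ 8530 µg/mL = 10.12 mL
hemin: C1V1 = C2V2 → 7.11 µg/mL × 3320 mL ÷ 10000 µg/mL = 2.36 mL
HEPES: 6.89 g/L × 3.32 L = 22.87 g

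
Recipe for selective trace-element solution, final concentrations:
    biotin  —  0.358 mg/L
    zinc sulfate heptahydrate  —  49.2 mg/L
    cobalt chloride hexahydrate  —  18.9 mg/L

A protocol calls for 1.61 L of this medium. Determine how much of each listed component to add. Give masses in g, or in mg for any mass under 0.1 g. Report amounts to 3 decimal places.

biotin 0.576 mg; zinc sulfate heptahydrate 79.212 mg; cobalt chloride hexahydrate 30.429 mg

Working volume: 1.61 L.
biotin: 0.358 mg/L × 1.61 L = 0.576 mg
zinc sulfate heptahydrate: 49.2 mg/L × 1.61 L = 79.212 mg
cobalt chloride hexahydrate: 18.9 mg/L × 1.61 L = 30.429 mg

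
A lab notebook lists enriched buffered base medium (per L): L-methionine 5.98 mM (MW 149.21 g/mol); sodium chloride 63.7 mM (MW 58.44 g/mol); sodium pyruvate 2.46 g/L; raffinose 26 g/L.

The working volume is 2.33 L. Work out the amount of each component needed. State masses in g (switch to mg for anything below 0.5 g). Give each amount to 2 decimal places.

L-methionine 2.08 g; sodium chloride 8.67 g; sodium pyruvate 5.73 g; raffinose 60.58 g

Working volume: 2.33 L.
L-methionine: 5.98 mmol/L × 149.21 g/mol × 2.33 L ÷ 1000 = 2.08 g
sodium chloride: 63.7 mmol/L × 58.44 g/mol × 2.33 L ÷ 1000 = 8.67 g
sodium pyruvate: 2.46 g/L × 2.33 L = 5.73 g
raffinose: 26 g/L × 2.33 L = 60.58 g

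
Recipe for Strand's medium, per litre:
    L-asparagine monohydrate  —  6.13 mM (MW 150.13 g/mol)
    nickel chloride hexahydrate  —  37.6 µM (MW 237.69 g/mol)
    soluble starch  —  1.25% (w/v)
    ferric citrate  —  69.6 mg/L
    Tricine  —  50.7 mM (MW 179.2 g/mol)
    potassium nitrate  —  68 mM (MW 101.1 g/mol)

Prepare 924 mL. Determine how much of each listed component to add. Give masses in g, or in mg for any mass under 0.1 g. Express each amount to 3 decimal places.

Working volume: 924 mL = 0.924 L.
L-asparagine monohydrate: 6.13 mmol/L × 150.13 g/mol × 0.924 L ÷ 1000 = 0.850 g
nickel chloride hexahydrate: 37.6 µmol/L × 237.69 g/mol × 0.924 L ÷ 1000 = 8.258 mg
soluble starch: 1.25 g per 100 mL × 924 mL ÷ 100 = 11.550 g
ferric citrate: 69.6 mg/L × 0.924 L = 64.310 mg
Tricine: 50.7 mmol/L × 179.2 g/mol × 0.924 L ÷ 1000 = 8.395 g
potassium nitrate: 68 mmol/L × 101.1 g/mol × 0.924 L ÷ 1000 = 6.352 g

L-asparagine monohydrate 0.850 g; nickel chloride hexahydrate 8.258 mg; soluble starch 11.550 g; ferric citrate 64.310 mg; Tricine 8.395 g; potassium nitrate 6.352 g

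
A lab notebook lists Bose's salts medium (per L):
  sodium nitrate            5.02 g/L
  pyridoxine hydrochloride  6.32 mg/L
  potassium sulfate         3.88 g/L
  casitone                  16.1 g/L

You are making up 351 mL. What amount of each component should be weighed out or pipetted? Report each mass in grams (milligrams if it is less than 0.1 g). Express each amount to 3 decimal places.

sodium nitrate 1.762 g; pyridoxine hydrochloride 2.218 mg; potassium sulfate 1.362 g; casitone 5.651 g

Working volume: 351 mL = 0.351 L.
sodium nitrate: 5.02 g/L × 0.351 L = 1.762 g
pyridoxine hydrochloride: 6.32 mg/L × 0.351 L = 2.218 mg
potassium sulfate: 3.88 g/L × 0.351 L = 1.362 g
casitone: 16.1 g/L × 0.351 L = 5.651 g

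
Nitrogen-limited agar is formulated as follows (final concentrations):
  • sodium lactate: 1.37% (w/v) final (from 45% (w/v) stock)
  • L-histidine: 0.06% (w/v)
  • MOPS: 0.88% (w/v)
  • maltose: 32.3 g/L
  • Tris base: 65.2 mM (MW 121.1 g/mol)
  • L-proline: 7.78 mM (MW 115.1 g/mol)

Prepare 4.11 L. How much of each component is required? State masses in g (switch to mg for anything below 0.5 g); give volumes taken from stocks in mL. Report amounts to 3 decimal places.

Scale factor relative to 1 L: 4.11.
sodium lactate: V = C2·V2/C1 = 1.37% ÷ 45% × 4110 mL = 125.127 mL
L-histidine: 0.06 g per 100 mL × 4110 mL ÷ 100 = 2.466 g
MOPS: 0.88 g per 100 mL × 4110 mL ÷ 100 = 36.168 g
maltose: 32.3 g/L × 4.11 L = 132.753 g
Tris base: 65.2 mmol/L × 121.1 g/mol × 4.11 L ÷ 1000 = 32.451 g
L-proline: 7.78 mmol/L × 115.1 g/mol × 4.11 L ÷ 1000 = 3.680 g

sodium lactate 125.127 mL; L-histidine 2.466 g; MOPS 36.168 g; maltose 132.753 g; Tris base 32.451 g; L-proline 3.680 g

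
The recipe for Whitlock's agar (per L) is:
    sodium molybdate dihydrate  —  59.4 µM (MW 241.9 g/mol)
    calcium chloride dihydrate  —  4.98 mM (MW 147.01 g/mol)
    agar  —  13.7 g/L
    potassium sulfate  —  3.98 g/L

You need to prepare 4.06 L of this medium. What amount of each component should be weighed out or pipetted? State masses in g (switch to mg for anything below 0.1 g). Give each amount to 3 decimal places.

Working volume: 4.06 L.
sodium molybdate dihydrate: 59.4 µmol/L × 241.9 g/mol × 4.06 L ÷ 1000 = 58.338 mg
calcium chloride dihydrate: 4.98 mmol/L × 147.01 g/mol × 4.06 L ÷ 1000 = 2.972 g
agar: 13.7 g/L × 4.06 L = 55.622 g
potassium sulfate: 3.98 g/L × 4.06 L = 16.159 g

sodium molybdate dihydrate 58.338 mg; calcium chloride dihydrate 2.972 g; agar 55.622 g; potassium sulfate 16.159 g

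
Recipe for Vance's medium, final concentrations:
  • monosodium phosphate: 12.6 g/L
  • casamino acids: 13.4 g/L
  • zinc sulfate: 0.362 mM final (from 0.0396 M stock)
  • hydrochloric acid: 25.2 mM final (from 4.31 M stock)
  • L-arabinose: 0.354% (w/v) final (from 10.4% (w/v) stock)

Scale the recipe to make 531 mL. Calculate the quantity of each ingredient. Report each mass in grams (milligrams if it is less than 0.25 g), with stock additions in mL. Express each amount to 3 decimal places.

monosodium phosphate 6.691 g; casamino acids 7.115 g; zinc sulfate 4.854 mL; hydrochloric acid 3.105 mL; L-arabinose 18.074 mL

Working volume: 531 mL = 0.531 L.
monosodium phosphate: 12.6 g/L × 0.531 L = 6.691 g
casamino acids: 13.4 g/L × 0.531 L = 7.115 g
zinc sulfate: V = C2·V2/C1 = 0.362 mM × 531 mL ÷ 39.6 mM = 4.854 mL
hydrochloric acid: C1V1 = C2V2 → 25.2 mM × 531 mL ÷ 4310 mM = 3.105 mL
L-arabinose: C1V1 = C2V2 → 0.354% ÷ 10.4% × 531 mL = 18.074 mL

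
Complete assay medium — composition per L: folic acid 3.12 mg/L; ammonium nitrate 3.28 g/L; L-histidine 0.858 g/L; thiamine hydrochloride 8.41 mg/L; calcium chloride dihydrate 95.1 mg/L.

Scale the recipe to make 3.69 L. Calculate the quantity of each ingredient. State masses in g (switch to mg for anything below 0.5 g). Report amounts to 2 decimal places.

folic acid 11.51 mg; ammonium nitrate 12.10 g; L-histidine 3.17 g; thiamine hydrochloride 31.03 mg; calcium chloride dihydrate 350.92 mg

Scale factor relative to 1 L: 3.69.
folic acid: 3.12 mg/L × 3.69 L = 11.51 mg
ammonium nitrate: 3.28 g/L × 3.69 L = 12.10 g
L-histidine: 0.858 g/L × 3.69 L = 3.17 g
thiamine hydrochloride: 8.41 mg/L × 3.69 L = 31.03 mg
calcium chloride dihydrate: 95.1 mg/L × 3.69 L = 350.92 mg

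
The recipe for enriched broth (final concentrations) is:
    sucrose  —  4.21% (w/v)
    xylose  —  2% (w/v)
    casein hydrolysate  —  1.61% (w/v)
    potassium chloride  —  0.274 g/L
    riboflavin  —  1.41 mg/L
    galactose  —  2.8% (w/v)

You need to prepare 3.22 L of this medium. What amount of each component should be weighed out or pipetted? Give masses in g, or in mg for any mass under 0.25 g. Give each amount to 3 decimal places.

sucrose 135.562 g; xylose 64.400 g; casein hydrolysate 51.842 g; potassium chloride 0.882 g; riboflavin 4.540 mg; galactose 90.160 g

Working volume: 3.22 L.
sucrose: 4.21% w/v = 42.1 g/L → 42.1 × 3.22 L = 135.562 g
xylose: 2 g per 100 mL × 3220 mL ÷ 100 = 64.400 g
casein hydrolysate: 1.61% w/v = 16.1 g/L → 16.1 × 3.22 L = 51.842 g
potassium chloride: 0.274 g/L × 3.22 L = 0.882 g
riboflavin: 1.41 mg/L × 3.22 L = 4.540 mg
galactose: 2.8 g per 100 mL × 3220 mL ÷ 100 = 90.160 g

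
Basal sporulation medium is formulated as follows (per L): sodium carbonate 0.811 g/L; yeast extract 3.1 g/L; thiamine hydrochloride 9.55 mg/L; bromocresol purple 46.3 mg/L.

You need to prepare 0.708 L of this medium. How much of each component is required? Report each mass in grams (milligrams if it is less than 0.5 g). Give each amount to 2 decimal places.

Scale factor relative to 1 L: 0.708.
sodium carbonate: 0.811 g/L × 0.708 L = 0.57 g
yeast extract: 3.1 g/L × 0.708 L = 2.19 g
thiamine hydrochloride: 9.55 mg/L × 0.708 L = 6.76 mg
bromocresol purple: 46.3 mg/L × 0.708 L = 32.78 mg

sodium carbonate 0.57 g; yeast extract 2.19 g; thiamine hydrochloride 6.76 mg; bromocresol purple 32.78 mg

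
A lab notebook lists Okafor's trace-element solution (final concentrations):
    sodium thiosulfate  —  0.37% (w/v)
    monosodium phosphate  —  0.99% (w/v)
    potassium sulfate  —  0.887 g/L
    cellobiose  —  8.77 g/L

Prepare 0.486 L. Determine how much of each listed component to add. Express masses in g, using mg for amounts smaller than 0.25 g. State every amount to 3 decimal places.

Working volume: 0.486 L.
sodium thiosulfate: 0.37 g per 100 mL × 486 mL ÷ 100 = 1.798 g
monosodium phosphate: 0.99 g per 100 mL × 486 mL ÷ 100 = 4.811 g
potassium sulfate: 0.887 g/L × 0.486 L = 0.431 g
cellobiose: 8.77 g/L × 0.486 L = 4.262 g

sodium thiosulfate 1.798 g; monosodium phosphate 4.811 g; potassium sulfate 0.431 g; cellobiose 4.262 g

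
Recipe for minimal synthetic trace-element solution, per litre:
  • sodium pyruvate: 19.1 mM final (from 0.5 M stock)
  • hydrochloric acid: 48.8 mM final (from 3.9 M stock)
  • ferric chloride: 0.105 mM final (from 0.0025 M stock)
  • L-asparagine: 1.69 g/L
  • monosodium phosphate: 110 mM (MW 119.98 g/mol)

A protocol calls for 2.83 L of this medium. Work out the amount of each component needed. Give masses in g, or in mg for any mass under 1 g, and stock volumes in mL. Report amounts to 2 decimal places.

Working volume: 2.83 L.
sodium pyruvate: C1V1 = C2V2 → 19.1 mM × 2830 mL ÷ 500 mM = 108.11 mL
hydrochloric acid: C1V1 = C2V2 → 48.8 mM × 2830 mL ÷ 3900 mM = 35.41 mL
ferric chloride: V = C2·V2/C1 = 0.105 mM × 2830 mL ÷ 2.5 mM = 118.86 mL
L-asparagine: 1.69 g/L × 2.83 L = 4.78 g
monosodium phosphate: 110 mmol/L × 119.98 g/mol × 2.83 L ÷ 1000 = 37.35 g

sodium pyruvate 108.11 mL; hydrochloric acid 35.41 mL; ferric chloride 118.86 mL; L-asparagine 4.78 g; monosodium phosphate 37.35 g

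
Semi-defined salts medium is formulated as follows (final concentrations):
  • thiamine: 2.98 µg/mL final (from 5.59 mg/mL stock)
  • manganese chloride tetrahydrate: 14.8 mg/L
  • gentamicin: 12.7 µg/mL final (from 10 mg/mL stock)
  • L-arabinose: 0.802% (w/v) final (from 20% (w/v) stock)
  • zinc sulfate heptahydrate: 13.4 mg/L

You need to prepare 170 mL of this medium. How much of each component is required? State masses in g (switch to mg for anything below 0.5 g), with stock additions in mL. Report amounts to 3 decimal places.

thiamine 0.091 mL; manganese chloride tetrahydrate 2.516 mg; gentamicin 0.216 mL; L-arabinose 6.817 mL; zinc sulfate heptahydrate 2.278 mg

Target volume = 170 mL = 0.17 L.
thiamine: dilute stock: 2.98 µg/mL × 170 mL ÷ 5590 µg/mL = 0.091 mL
manganese chloride tetrahydrate: 14.8 mg/L × 0.17 L = 2.516 mg
gentamicin: dilute stock: 12.7 µg/mL × 170 mL ÷ 10000 µg/mL = 0.216 mL
L-arabinose: V = C2·V2/C1 = 0.802% ÷ 20% × 170 mL = 6.817 mL
zinc sulfate heptahydrate: 13.4 mg/L × 0.17 L = 2.278 mg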